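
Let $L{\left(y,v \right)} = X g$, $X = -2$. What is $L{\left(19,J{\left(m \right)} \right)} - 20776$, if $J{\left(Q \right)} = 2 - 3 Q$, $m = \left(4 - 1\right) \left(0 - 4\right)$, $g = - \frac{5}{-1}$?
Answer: $-20786$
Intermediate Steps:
$g = 5$ ($g = \left(-5\right) \left(-1\right) = 5$)
$m = -12$ ($m = 3 \left(-4\right) = -12$)
$L{\left(y,v \right)} = -10$ ($L{\left(y,v \right)} = \left(-2\right) 5 = -10$)
$L{\left(19,J{\left(m \right)} \right)} - 20776 = -10 - 20776 = -20786$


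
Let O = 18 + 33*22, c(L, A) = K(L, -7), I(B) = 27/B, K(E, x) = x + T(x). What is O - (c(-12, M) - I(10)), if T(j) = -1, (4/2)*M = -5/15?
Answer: 7547/10 ≈ 754.70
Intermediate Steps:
M = -⅙ (M = (-5/15)/2 = (-5*1/15)/2 = (½)*(-⅓) = -⅙ ≈ -0.16667)
K(E, x) = -1 + x (K(E, x) = x - 1 = -1 + x)
c(L, A) = -8 (c(L, A) = -1 - 7 = -8)
O = 744 (O = 18 + 726 = 744)
O - (c(-12, M) - I(10)) = 744 - (-8 - 27/10) = 744 - 1*(-107/10) = 744 + 107/10 = 7547/10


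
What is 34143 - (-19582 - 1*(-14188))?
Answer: 39537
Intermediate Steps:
34143 - (-19582 - 1*(-14188)) = 34143 - (-19582 + 14188) = 34143 - 1*(-5394) = 34143 + 5394 = 39537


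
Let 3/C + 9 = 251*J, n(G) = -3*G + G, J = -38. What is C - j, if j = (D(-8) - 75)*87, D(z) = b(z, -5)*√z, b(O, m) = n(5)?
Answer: 62294172/9547 + 1740*I*√2 ≈ 6525.0 + 2460.7*I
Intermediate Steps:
n(G) = -2*G
b(O, m) = -10 (b(O, m) = -2*5 = -10)
D(z) = -10*√z
j = -6525 - 1740*I*√2 (j = (-20*I*√2 - 75)*87 = (-75 - 20*I*√2)*87 = -6525 - 1740*I*√2 ≈ -6525.0 - 2460.7*I)
C = -3/9547 (C = 3/(-9 + 251*(-38)) = 3/(-9 - 9538) = 3/(-9547) = 3*(-1/9547) = -3/9547 ≈ -0.00031423)
C - j = -3/9547 - (-6525 - 1740*I*√2) = -3/9547 + (6525 + 1740*I*√2) = 62294172/9547 + 1740*I*√2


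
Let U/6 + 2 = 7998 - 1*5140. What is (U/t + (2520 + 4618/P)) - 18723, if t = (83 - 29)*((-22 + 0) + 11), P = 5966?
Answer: -1597770736/98439 ≈ -16231.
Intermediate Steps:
U = 17136 (U = -12 + 6*(7998 - 1*5140) = -12 + 6*(7998 - 5140) = -12 + 6*2858 = -12 + 17148 = 17136)
t = -594 (t = 54*(-22 + 11) = 54*(-11) = -594)
(U/t + (2520 + 4618/P)) - 18723 = (17136/(-594) + (2520 + 4618/5966)) - 18723 = (17136*(-1/594) + (2520 + 4618*(1/5966))) - 18723 = (-952/33 + (2520 + 2309/2983)) - 18723 = (-952/33 + 7519469/2983) - 18723 = 245302661/98439 - 18723 = -1597770736/98439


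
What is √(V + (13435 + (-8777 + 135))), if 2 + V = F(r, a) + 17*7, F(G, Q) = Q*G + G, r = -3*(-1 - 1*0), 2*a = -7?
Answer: √19610/2 ≈ 70.018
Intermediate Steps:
a = -7/2 (a = (½)*(-7) = -7/2 ≈ -3.5000)
r = 3 (r = -3*(-1 + 0) = -3*(-1) = 3)
F(G, Q) = G + G*Q (F(G, Q) = G*Q + G = G + G*Q)
V = 219/2 (V = -2 + (3*(1 - 7/2) + 17*7) = -2 + (3*(-5/2) + 119) = -2 + (-15/2 + 119) = -2 + 223/2 = 219/2 ≈ 109.50)
√(V + (13435 + (-8777 + 135))) = √(219/2 + (13435 + (-8777 + 135))) = √(219/2 + (13435 - 8642)) = √(219/2 + 4793) = √(9805/2) = √19610/2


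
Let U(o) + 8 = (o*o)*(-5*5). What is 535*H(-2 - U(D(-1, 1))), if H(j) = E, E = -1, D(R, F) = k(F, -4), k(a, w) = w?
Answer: -535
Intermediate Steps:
D(R, F) = -4
U(o) = -8 - 25*o**2 (U(o) = -8 + (o*o)*(-5*5) = -8 + o**2*(-25) = -8 - 25*o**2)
H(j) = -1
535*H(-2 - U(D(-1, 1))) = 535*(-1) = -535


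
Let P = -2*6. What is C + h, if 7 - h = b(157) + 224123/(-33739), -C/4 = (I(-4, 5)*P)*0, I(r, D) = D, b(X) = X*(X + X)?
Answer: -1662804926/33739 ≈ -49284.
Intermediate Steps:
b(X) = 2*X**2 (b(X) = X*(2*X) = 2*X**2)
P = -12
C = 0 (C = -4*5*(-12)*0 = -(-240)*0 = -4*0 = 0)
h = -1662804926/33739 (h = 7 - (2*157**2 + 224123/(-33739)) = 7 - (2*24649 + 224123*(-1/33739)) = 7 - (49298 - 224123/33739) = 7 - 1*1663041099/33739 = 7 - 1663041099/33739 = -1662804926/33739 ≈ -49284.)
C + h = 0 - 1662804926/33739 = -1662804926/33739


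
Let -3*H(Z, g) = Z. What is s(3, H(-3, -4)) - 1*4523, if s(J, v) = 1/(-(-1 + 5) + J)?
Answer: -4524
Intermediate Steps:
H(Z, g) = -Z/3
s(J, v) = 1/(-4 + J) (s(J, v) = 1/(-1*4 + J) = 1/(-4 + J))
s(3, H(-3, -4)) - 1*4523 = 1/(-4 + 3) - 1*4523 = 1/(-1) - 4523 = -1 - 4523 = -4524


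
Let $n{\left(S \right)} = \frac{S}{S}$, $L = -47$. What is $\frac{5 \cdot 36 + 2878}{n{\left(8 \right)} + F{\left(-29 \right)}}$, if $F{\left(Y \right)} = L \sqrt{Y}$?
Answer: $\frac{1529}{32031} + \frac{71863 i \sqrt{29}}{32031} \approx 0.047735 + 12.082 i$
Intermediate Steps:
$n{\left(S \right)} = 1$
$F{\left(Y \right)} = - 47 \sqrt{Y}$
$\frac{5 \cdot 36 + 2878}{n{\left(8 \right)} + F{\left(-29 \right)}} = \frac{5 \cdot 36 + 2878}{1 - 47 \sqrt{-29}} = \frac{180 + 2878}{1 - 47 i \sqrt{29}} = \frac{3058}{1 - 47 i \sqrt{29}}$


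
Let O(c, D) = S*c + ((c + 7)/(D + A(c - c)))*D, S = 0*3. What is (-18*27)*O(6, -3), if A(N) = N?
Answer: -6318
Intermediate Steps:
S = 0
O(c, D) = 7 + c (O(c, D) = 0*c + ((c + 7)/(D + (c - c)))*D = 0 + ((7 + c)/(D + 0))*D = 0 + ((7 + c)/D)*D = 0 + (7 + c) = 7 + c)
(-18*27)*O(6, -3) = (-18*27)*(7 + 6) = -486*13 = -6318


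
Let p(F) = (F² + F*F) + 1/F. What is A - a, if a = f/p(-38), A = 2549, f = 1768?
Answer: 279667723/109743 ≈ 2548.4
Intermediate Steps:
p(F) = 1/F + 2*F² (p(F) = (F² + F²) + 1/F = 2*F² + 1/F = 1/F + 2*F²)
a = 67184/109743 (a = 1768/(((1 + 2*(-38)³)/(-38))) = 1768/((-(1 + 2*(-54872))/38)) = 1768/((-(1 - 109744)/38)) = 1768/((-1/38*(-109743))) = 1768/(109743/38) = 1768*(38/109743) = 67184/109743 ≈ 0.61219)
A - a = 2549 - 1*67184/109743 = 2549 - 67184/109743 = 279667723/109743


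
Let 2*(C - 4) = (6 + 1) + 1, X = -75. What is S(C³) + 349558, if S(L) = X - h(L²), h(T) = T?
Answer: 87339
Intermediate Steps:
C = 8 (C = 4 + ((6 + 1) + 1)/2 = 4 + (7 + 1)/2 = 4 + (½)*8 = 4 + 4 = 8)
S(L) = -75 - L²
S(C³) + 349558 = (-75 - (8³)²) + 349558 = (-75 - 1*512²) + 349558 = (-75 - 1*262144) + 349558 = (-75 - 262144) + 349558 = -262219 + 349558 = 87339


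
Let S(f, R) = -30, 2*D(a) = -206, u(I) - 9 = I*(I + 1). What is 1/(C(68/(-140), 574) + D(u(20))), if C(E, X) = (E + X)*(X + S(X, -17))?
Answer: 35/10916107 ≈ 3.2063e-6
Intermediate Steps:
u(I) = 9 + I*(1 + I) (u(I) = 9 + I*(I + 1) = 9 + I*(1 + I))
D(a) = -103 (D(a) = (½)*(-206) = -103)
C(E, X) = (-30 + X)*(E + X) (C(E, X) = (E + X)*(X - 30) = (E + X)*(-30 + X) = (-30 + X)*(E + X))
1/(C(68/(-140), 574) + D(u(20))) = 1/((574² - 2040/(-140) - 30*574 + (68/(-140))*574) - 103) = 1/((329476 - 2040*(-1)/140 - 17220 + (68*(-1/140))*574) - 103) = 1/((329476 - 30*(-17/35) - 17220 - 17/35*574) - 103) = 1/((329476 + 102/7 - 17220 - 1394/5) - 103) = 1/(10919712/35 - 103) = 1/(10916107/35) = 35/10916107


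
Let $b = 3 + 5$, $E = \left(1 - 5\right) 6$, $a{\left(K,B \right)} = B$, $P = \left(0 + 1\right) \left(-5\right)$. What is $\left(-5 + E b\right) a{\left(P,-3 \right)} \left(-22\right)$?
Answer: $-13002$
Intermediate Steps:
$P = -5$ ($P = 1 \left(-5\right) = -5$)
$E = -24$ ($E = \left(-4\right) 6 = -24$)
$b = 8$
$\left(-5 + E b\right) a{\left(P,-3 \right)} \left(-22\right) = \left(-5 - 192\right) \left(\left(-3\right) \left(-22\right)\right) = \left(-5 - 192\right) 66 = \left(-197\right) 66 = -13002$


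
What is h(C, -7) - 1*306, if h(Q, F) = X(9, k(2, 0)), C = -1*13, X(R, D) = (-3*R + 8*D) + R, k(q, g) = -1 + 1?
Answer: -324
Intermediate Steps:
k(q, g) = 0
X(R, D) = -2*R + 8*D
C = -13
h(Q, F) = -18 (h(Q, F) = -2*9 + 8*0 = -18 + 0 = -18)
h(C, -7) - 1*306 = -18 - 1*306 = -18 - 306 = -324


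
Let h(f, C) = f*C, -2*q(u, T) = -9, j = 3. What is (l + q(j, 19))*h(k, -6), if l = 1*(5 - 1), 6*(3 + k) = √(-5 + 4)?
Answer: 153 - 17*I/2 ≈ 153.0 - 8.5*I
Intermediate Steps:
q(u, T) = 9/2 (q(u, T) = -½*(-9) = 9/2)
k = -3 + I/6 (k = -3 + √(-5 + 4)/6 = -3 + √(-1)/6 = -3 + I/6 ≈ -3.0 + 0.16667*I)
l = 4 (l = 1*4 = 4)
h(f, C) = C*f
(l + q(j, 19))*h(k, -6) = (4 + 9/2)*(-6*(-3 + I/6)) = 17*(18 - I)/2 = 153 - 17*I/2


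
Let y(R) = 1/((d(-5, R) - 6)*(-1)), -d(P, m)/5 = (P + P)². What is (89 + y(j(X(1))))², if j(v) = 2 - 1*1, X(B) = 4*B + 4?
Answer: 2028151225/256036 ≈ 7921.4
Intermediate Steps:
d(P, m) = -20*P² (d(P, m) = -5*(P + P)² = -5*4*P² = -20*P²)
X(B) = 4 + 4*B
j(v) = 1 (j(v) = 2 - 1 = 1)
y(R) = 1/506 (y(R) = 1/(-20*(-5)² - 6*(-1)) = -1/(-20*25 - 6) = -1/(-500 - 6) = -1/(-506) = -1/506*(-1) = 1/506)
(89 + y(j(X(1))))² = (89 + 1/506)² = (45035/506)² = 2028151225/256036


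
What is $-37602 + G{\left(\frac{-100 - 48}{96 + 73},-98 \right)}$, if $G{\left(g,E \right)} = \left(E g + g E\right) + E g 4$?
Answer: $- \frac{6267714}{169} \approx -37087.0$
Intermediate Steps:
$G{\left(g,E \right)} = 6 E g$ ($G{\left(g,E \right)} = \left(E g + E g\right) + 4 E g = 2 E g + 4 E g = 6 E g$)
$-37602 + G{\left(\frac{-100 - 48}{96 + 73},-98 \right)} = -37602 + 6 \left(-98\right) \frac{-100 - 48}{96 + 73} = -37602 + 6 \left(-98\right) \left(- \frac{148}{169}\right) = -37602 + \frac{87024}{169} = - \frac{6267714}{169}$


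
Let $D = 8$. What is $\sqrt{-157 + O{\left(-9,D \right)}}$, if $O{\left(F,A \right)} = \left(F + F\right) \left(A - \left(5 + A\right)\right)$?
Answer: $i \sqrt{67} \approx 8.1853 i$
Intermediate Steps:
$O{\left(F,A \right)} = - 10 F$ ($O{\left(F,A \right)} = 2 F \left(-5\right) = - 10 F$)
$\sqrt{-157 + O{\left(-9,D \right)}} = \sqrt{-157 - -90} = \sqrt{-157 + 90} = \sqrt{-67} = i \sqrt{67}$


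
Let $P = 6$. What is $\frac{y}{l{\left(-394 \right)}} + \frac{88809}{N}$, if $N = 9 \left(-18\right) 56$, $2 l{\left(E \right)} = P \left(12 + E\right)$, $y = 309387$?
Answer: $- \frac{23083603}{82512} \approx -279.76$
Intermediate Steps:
$l{\left(E \right)} = 36 + 3 E$ ($l{\left(E \right)} = \frac{6 \left(12 + E\right)}{2} = \frac{72 + 6 E}{2} = 36 + 3 E$)
$N = -9072$ ($N = \left(-162\right) 56 = -9072$)
$\frac{y}{l{\left(-394 \right)}} + \frac{88809}{N} = \frac{309387}{36 + 3 \left(-394\right)} + \frac{88809}{-9072} = \frac{309387}{36 - 1182} + 88809 \left(- \frac{1}{9072}\right) = \frac{309387}{-1146} - \frac{4229}{432} = 309387 \left(- \frac{1}{1146}\right) - \frac{4229}{432} = - \frac{103129}{382} - \frac{4229}{432} = - \frac{23083603}{82512}$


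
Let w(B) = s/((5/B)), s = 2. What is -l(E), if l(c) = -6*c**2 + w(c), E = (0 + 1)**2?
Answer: 28/5 ≈ 5.6000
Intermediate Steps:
w(B) = 2*B/5 (w(B) = 2/((5/B)) = 2*(B/5) = 2*B/5)
E = 1 (E = 1**2 = 1)
l(c) = -6*c**2 + 2*c/5
-l(E) = -2*(1 - 15*1)/5 = -2*(1 - 15)/5 = -2*(-14)/5 = -1*(-28/5) = 28/5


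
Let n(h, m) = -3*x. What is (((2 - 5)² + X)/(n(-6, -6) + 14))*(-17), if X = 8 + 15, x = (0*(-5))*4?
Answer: -272/7 ≈ -38.857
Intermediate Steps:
x = 0 (x = 0*4 = 0)
X = 23
n(h, m) = 0 (n(h, m) = -3*0 = 0)
(((2 - 5)² + X)/(n(-6, -6) + 14))*(-17) = (((2 - 5)² + 23)/(0 + 14))*(-17) = (((-3)² + 23)/14)*(-17) = ((9 + 23)*(1/14))*(-17) = (32*(1/14))*(-17) = (16/7)*(-17) = -272/7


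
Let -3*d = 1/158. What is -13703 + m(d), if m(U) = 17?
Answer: -13686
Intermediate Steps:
d = -1/474 (d = -⅓/158 = -⅓*1/158 = -1/474 ≈ -0.0021097)
-13703 + m(d) = -13703 + 17 = -13686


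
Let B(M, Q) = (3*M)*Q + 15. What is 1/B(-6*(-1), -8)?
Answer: -1/129 ≈ -0.0077519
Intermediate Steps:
B(M, Q) = 15 + 3*M*Q (B(M, Q) = 3*M*Q + 15 = 15 + 3*M*Q)
1/B(-6*(-1), -8) = 1/(15 + 3*(-6*(-1))*(-8)) = 1/(15 + 3*6*(-8)) = 1/(15 - 144) = 1/(-129) = -1/129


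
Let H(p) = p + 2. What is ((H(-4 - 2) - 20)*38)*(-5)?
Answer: 4560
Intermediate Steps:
H(p) = 2 + p
((H(-4 - 2) - 20)*38)*(-5) = (((2 + (-4 - 2)) - 20)*38)*(-5) = (((2 - 6) - 20)*38)*(-5) = ((-4 - 20)*38)*(-5) = -24*38*(-5) = -912*(-5) = 4560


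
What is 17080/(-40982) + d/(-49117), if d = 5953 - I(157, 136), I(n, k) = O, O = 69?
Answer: -540028224/1006456447 ≈ -0.53656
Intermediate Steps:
I(n, k) = 69
d = 5884 (d = 5953 - 1*69 = 5953 - 69 = 5884)
17080/(-40982) + d/(-49117) = 17080/(-40982) + 5884/(-49117) = 17080*(-1/40982) + 5884*(-1/49117) = -8540/20491 - 5884/49117 = -540028224/1006456447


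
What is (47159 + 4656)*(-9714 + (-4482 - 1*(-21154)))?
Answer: 360528770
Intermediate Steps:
(47159 + 4656)*(-9714 + (-4482 - 1*(-21154))) = 51815*(-9714 + (-4482 + 21154)) = 51815*(-9714 + 16672) = 51815*6958 = 360528770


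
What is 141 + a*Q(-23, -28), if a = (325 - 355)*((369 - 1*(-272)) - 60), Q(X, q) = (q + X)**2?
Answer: -45335289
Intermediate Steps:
Q(X, q) = (X + q)**2
a = -17430 (a = -30*((369 + 272) - 60) = -30*(641 - 60) = -30*581 = -17430)
141 + a*Q(-23, -28) = 141 - 17430*(-23 - 28)**2 = 141 - 17430*(-51)**2 = 141 - 17430*2601 = 141 - 45335430 = -45335289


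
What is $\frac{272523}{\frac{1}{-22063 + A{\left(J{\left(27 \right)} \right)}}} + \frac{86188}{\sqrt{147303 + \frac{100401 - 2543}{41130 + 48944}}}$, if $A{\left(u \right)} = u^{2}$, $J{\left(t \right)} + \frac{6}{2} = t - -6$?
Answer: $-5767404249 + \frac{43094 \sqrt{74695374815795}}{1658533535} \approx -5.7674 \cdot 10^{9}$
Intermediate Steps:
$J{\left(t \right)} = 3 + t$ ($J{\left(t \right)} = -3 + \left(t - -6\right) = -3 + \left(t + 6\right) = -3 + \left(6 + t\right) = 3 + t$)
$\frac{272523}{\frac{1}{-22063 + A{\left(J{\left(27 \right)} \right)}}} + \frac{86188}{\sqrt{147303 + \frac{100401 - 2543}{41130 + 48944}}} = \frac{272523}{\frac{1}{-22063 + \left(3 + 27\right)^{2}}} + \frac{86188}{\sqrt{147303 + \frac{100401 - 2543}{41130 + 48944}}} = \frac{272523}{\frac{1}{-22063 + 30^{2}}} + \frac{86188}{\sqrt{147303 + \frac{97858}{90074}}} = \frac{272523}{\frac{1}{-22063 + 900}} + \frac{86188}{\sqrt{147303 + 97858 \cdot \frac{1}{90074}}} = \frac{272523}{\frac{1}{-21163}} + \frac{86188}{\sqrt{147303 + \frac{48929}{45037}}} = \frac{272523}{- \frac{1}{21163}} + \frac{86188}{\sqrt{\frac{6634134140}{45037}}} = 272523 \left(-21163\right) + \frac{86188}{\frac{2}{45037} \sqrt{74695374815795}} = -5767404249 + 86188 \frac{\sqrt{74695374815795}}{3317067070} = -5767404249 + \frac{43094 \sqrt{74695374815795}}{1658533535}$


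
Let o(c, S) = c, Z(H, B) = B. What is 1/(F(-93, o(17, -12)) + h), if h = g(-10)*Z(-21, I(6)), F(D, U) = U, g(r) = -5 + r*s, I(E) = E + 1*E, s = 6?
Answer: -1/763 ≈ -0.0013106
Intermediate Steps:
I(E) = 2*E (I(E) = E + E = 2*E)
g(r) = -5 + 6*r (g(r) = -5 + r*6 = -5 + 6*r)
h = -780 (h = (-5 + 6*(-10))*(2*6) = (-5 - 60)*12 = -65*12 = -780)
1/(F(-93, o(17, -12)) + h) = 1/(17 - 780) = 1/(-763) = -1/763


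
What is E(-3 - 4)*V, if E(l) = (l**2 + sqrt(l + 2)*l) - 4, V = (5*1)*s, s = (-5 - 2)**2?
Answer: 11025 - 1715*I*sqrt(5) ≈ 11025.0 - 3834.9*I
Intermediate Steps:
s = 49 (s = (-7)**2 = 49)
V = 245 (V = (5*1)*49 = 5*49 = 245)
E(l) = -4 + l**2 + l*sqrt(2 + l) (E(l) = (l**2 + sqrt(2 + l)*l) - 4 = (l**2 + l*sqrt(2 + l)) - 4 = -4 + l**2 + l*sqrt(2 + l))
E(-3 - 4)*V = (-4 + (-3 - 4)**2 + (-3 - 4)*sqrt(2 + (-3 - 4)))*245 = (-4 + (-7)**2 - 7*sqrt(2 - 7))*245 = (-4 + 49 - 7*I*sqrt(5))*245 = (45 - 7*I*sqrt(5))*245 = 11025 - 1715*I*sqrt(5)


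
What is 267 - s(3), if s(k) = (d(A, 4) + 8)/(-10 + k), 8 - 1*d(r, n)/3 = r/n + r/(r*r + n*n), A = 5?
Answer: 311089/1148 ≈ 270.98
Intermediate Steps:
d(r, n) = 24 - 3*r/n - 3*r/(n² + r²) (d(r, n) = 24 - 3*(r/n + r/(r*r + n*n)) = 24 - 3*(r/n + r/(r² + n²)) = 24 - 3*(r/n + r/(n² + r²)) = 24 + (-3*r/n - 3*r/(n² + r²)) = 24 - 3*r/n - 3*r/(n² + r²))
s(k) = 4573/(164*(-10 + k)) (s(k) = (3*(-1*5³ + 8*4³ - 1*4*5 - 1*5*4² + 8*4*5²)/(4*(4² + 5²)) + 8)/(-10 + k) = (3*(¼)*(-1*125 + 8*64 - 20 - 1*5*16 + 8*4*25)/(16 + 25) + 8)/(-10 + k) = (3*(¼)*(-125 + 512 - 20 - 80 + 800)/41 + 8)/(-10 + k) = (3*(¼)*(1/41)*1087 + 8)/(-10 + k) = (3261/164 + 8)/(-10 + k) = 4573/(164*(-10 + k)))
267 - s(3) = 267 - 4573/(164*(-10 + 3)) = 267 - 4573/(164*(-7)) = 267 - 4573*(-1)/(164*7) = 267 - 1*(-4573/1148) = 267 + 4573/1148 = 311089/1148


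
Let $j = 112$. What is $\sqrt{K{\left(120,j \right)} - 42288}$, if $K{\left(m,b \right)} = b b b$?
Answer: $4 \sqrt{85165} \approx 1167.3$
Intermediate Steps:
$K{\left(m,b \right)} = b^{3}$ ($K{\left(m,b \right)} = b^{2} b = b^{3}$)
$\sqrt{K{\left(120,j \right)} - 42288} = \sqrt{112^{3} - 42288} = \sqrt{1404928 - 42288} = \sqrt{1362640} = 4 \sqrt{85165}$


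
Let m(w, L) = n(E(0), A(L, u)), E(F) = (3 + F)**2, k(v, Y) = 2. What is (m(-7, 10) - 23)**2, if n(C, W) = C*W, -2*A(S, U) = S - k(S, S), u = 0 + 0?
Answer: 3481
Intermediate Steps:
u = 0
A(S, U) = 1 - S/2 (A(S, U) = -(S - 1*2)/2 = -(S - 2)/2 = -(-2 + S)/2 = 1 - S/2)
m(w, L) = 9 - 9*L/2 (m(w, L) = (3 + 0)**2*(1 - L/2) = 3**2*(1 - L/2) = 9*(1 - L/2) = 9 - 9*L/2)
(m(-7, 10) - 23)**2 = ((9 - 9/2*10) - 23)**2 = ((9 - 45) - 23)**2 = (-36 - 23)**2 = (-59)**2 = 3481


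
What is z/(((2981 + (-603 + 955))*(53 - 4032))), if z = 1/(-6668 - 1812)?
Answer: 1/112461819360 ≈ 8.8919e-12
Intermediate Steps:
z = -1/8480 (z = 1/(-8480) = -1/8480 ≈ -0.00011792)
z/(((2981 + (-603 + 955))*(53 - 4032))) = -1/((53 - 4032)*(2981 + (-603 + 955)))/8480 = -(-1/(3979*(2981 + 352)))/8480 = -1/(8480*(3333*(-3979))) = -1/8480/(-13262007) = -1/8480*(-1/13262007) = 1/112461819360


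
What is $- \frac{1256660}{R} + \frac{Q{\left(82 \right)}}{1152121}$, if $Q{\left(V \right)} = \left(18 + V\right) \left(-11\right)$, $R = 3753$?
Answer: $- \frac{1447828504160}{4323910113} \approx -334.84$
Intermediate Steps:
$Q{\left(V \right)} = -198 - 11 V$
$- \frac{1256660}{R} + \frac{Q{\left(82 \right)}}{1152121} = - \frac{1256660}{3753} + \frac{-198 - 902}{1152121} = \left(-1256660\right) \frac{1}{3753} + \left(-198 - 902\right) \frac{1}{1152121} = - \frac{1256660}{3753} - \frac{1100}{1152121} = - \frac{1447828504160}{4323910113}$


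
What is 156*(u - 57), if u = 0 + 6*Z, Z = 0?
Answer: -8892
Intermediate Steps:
u = 0 (u = 0 + 6*0 = 0 + 0 = 0)
156*(u - 57) = 156*(0 - 57) = 156*(-57) = -8892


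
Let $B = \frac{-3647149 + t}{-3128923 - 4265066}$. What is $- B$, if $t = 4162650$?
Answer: $\frac{515501}{7393989} \approx 0.069719$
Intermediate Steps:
$B = - \frac{515501}{7393989}$ ($B = \frac{-3647149 + 4162650}{-3128923 - 4265066} = \frac{515501}{-7393989} = 515501 \left(- \frac{1}{7393989}\right) = - \frac{515501}{7393989} \approx -0.069719$)
$- B = \left(-1\right) \left(- \frac{515501}{7393989}\right) = \frac{515501}{7393989}$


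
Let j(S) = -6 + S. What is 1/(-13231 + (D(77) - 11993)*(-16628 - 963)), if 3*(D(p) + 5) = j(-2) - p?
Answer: 3/634625996 ≈ 4.7272e-9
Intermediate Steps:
D(p) = -23/3 - p/3 (D(p) = -5 + ((-6 - 2) - p)/3 = -5 + (-8 - p)/3 = -5 + (-8/3 - p/3) = -23/3 - p/3)
1/(-13231 + (D(77) - 11993)*(-16628 - 963)) = 1/(-13231 + ((-23/3 - ⅓*77) - 11993)*(-16628 - 963)) = 1/(-13231 + ((-23/3 - 77/3) - 11993)*(-17591)) = 1/(-13231 + (-100/3 - 11993)*(-17591)) = 1/(-13231 - 36079/3*(-17591)) = 1/(-13231 + 634665689/3) = 1/(634625996/3) = 3/634625996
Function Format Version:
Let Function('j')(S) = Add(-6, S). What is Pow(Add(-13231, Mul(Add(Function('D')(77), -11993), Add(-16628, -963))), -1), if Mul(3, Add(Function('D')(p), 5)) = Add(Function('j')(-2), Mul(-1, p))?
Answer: Rational(3, 634625996) ≈ 4.7272e-9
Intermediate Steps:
Function('D')(p) = Add(Rational(-23, 3), Mul(Rational(-1, 3), p)) (Function('D')(p) = Add(-5, Mul(Rational(1, 3), Add(Add(-6, -2), Mul(-1, p)))) = Add(-5, Mul(Rational(1, 3), Add(-8, Mul(-1, p)))) = Add(-5, Add(Rational(-8, 3), Mul(Rational(-1, 3), p))) = Add(Rational(-23, 3), Mul(Rational(-1, 3), p)))
Pow(Add(-13231, Mul(Add(Function('D')(77), -11993), Add(-16628, -963))), -1) = Pow(Add(-13231, Mul(Add(Add(Rational(-23, 3), Mul(Rational(-1, 3), 77)), -11993), Add(-16628, -963))), -1) = Pow(Add(-13231, Mul(Add(Add(Rational(-23, 3), Rational(-77, 3)), -11993), -17591)), -1) = Pow(Add(-13231, Mul(Add(Rational(-100, 3), -11993), -17591)), -1) = Pow(Add(-13231, Mul(Rational(-36079, 3), -17591)), -1) = Pow(Add(-13231, Rational(634665689, 3)), -1) = Pow(Rational(634625996, 3), -1) = Rational(3, 634625996)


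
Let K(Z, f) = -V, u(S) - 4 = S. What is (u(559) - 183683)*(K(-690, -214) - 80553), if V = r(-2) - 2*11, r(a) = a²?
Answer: 14747569200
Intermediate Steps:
u(S) = 4 + S
V = -18 (V = (-2)² - 2*11 = 4 - 22 = -18)
K(Z, f) = 18 (K(Z, f) = -1*(-18) = 18)
(u(559) - 183683)*(K(-690, -214) - 80553) = ((4 + 559) - 183683)*(18 - 80553) = (563 - 183683)*(-80535) = -183120*(-80535) = 14747569200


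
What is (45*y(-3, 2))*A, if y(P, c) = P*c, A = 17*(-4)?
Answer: 18360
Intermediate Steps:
A = -68
(45*y(-3, 2))*A = (45*(-3*2))*(-68) = (45*(-6))*(-68) = -270*(-68) = 18360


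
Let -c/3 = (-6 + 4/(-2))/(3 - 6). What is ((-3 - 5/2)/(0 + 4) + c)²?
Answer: 5625/64 ≈ 87.891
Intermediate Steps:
c = -8 (c = -3*(-6 + 4/(-2))/(3 - 6) = -3*(-6 + 4*(-½))/(-3) = -3*(-6 - 2)*(-1)/3 = -(-24)*(-1)/3 = -3*8/3 = -8)
((-3 - 5/2)/(0 + 4) + c)² = ((-3 - 5/2)/(0 + 4) - 8)² = ((-3 - 5*½)/4 - 8)² = ((-3 - 5/2)*(¼) - 8)² = (-11/2*¼ - 8)² = (-11/8 - 8)² = (-75/8)² = 5625/64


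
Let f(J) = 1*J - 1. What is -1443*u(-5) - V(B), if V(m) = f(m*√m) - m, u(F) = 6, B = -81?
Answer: -8738 + 729*I ≈ -8738.0 + 729.0*I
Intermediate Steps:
f(J) = -1 + J (f(J) = J - 1 = -1 + J)
V(m) = -1 + m^(3/2) - m (V(m) = (-1 + m*√m) - m = (-1 + m^(3/2)) - m = -1 + m^(3/2) - m)
-1443*u(-5) - V(B) = -1443*6 - (-1 + (-81)^(3/2) - 1*(-81)) = -8658 - (-1 - 729*I + 81) = -8658 - (80 - 729*I) = -8658 + (-80 + 729*I) = -8738 + 729*I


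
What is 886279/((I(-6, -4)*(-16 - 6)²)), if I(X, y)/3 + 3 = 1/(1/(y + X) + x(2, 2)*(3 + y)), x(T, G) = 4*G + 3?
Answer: -32792323/166012 ≈ -197.53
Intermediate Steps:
x(T, G) = 3 + 4*G
I(X, y) = -9 + 3/(33 + 1/(X + y) + 11*y) (I(X, y) = -9 + 3/(1/(y + X) + (3 + 4*2)*(3 + y)) = -9 + 3/(1/(X + y) + (3 + 8)*(3 + y)) = -9 + 3/(1/(X + y) + 11*(3 + y)) = -9 + 3/(1/(X + y) + (33 + 11*y)) = -9 + 3/(33 + 1/(X + y) + 11*y))
886279/((I(-6, -4)*(-16 - 6)²)) = 886279/(((3*(-3 - 98*(-6) - 98*(-4) - 33*(-4)² - 33*(-6)*(-4))/(1 + 11*(-4)² + 33*(-6) + 33*(-4) + 11*(-6)*(-4)))*(-16 - 6)²)) = 886279/(((3*(-3 + 588 + 392 - 33*16 - 792)/(1 + 11*16 - 198 - 132 + 264))*(-22)²)) = 886279/(((3*(-3 + 588 + 392 - 528 - 792)/(1 + 176 - 198 - 132 + 264))*484)) = 886279/(((3*(-343)/111)*484)) = 886279/(((3*(1/111)*(-343))*484)) = 886279/((-343/37*484)) = 886279/(-166012/37) = 886279*(-37/166012) = -32792323/166012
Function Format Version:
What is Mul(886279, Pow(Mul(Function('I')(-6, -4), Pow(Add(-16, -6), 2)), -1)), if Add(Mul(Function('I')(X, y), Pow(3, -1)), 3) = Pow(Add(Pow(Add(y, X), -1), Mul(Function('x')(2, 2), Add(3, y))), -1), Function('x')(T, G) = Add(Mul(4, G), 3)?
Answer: Rational(-32792323, 166012) ≈ -197.53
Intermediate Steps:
Function('x')(T, G) = Add(3, Mul(4, G))
Function('I')(X, y) = Add(-9, Mul(3, Pow(Add(33, Pow(Add(X, y), -1), Mul(11, y)), -1))) (Function('I')(X, y) = Add(-9, Mul(3, Pow(Add(Pow(Add(y, X), -1), Mul(Add(3, Mul(4, 2)), Add(3, y))), -1))) = Add(-9, Mul(3, Pow(Add(Pow(Add(X, y), -1), Mul(Add(3, 8), Add(3, y))), -1))) = Add(-9, Mul(3, Pow(Add(Pow(Add(X, y), -1), Mul(11, Add(3, y))), -1))) = Add(-9, Mul(3, Pow(Add(Pow(Add(X, y), -1), Add(33, Mul(11, y))), -1))) = Add(-9, Mul(3, Pow(Add(33, Pow(Add(X, y), -1), Mul(11, y)), -1))))
Mul(886279, Pow(Mul(Function('I')(-6, -4), Pow(Add(-16, -6), 2)), -1)) = Mul(886279, Pow(Mul(Mul(3, Pow(Add(1, Mul(11, Pow(-4, 2)), Mul(33, -6), Mul(33, -4), Mul(11, -6, -4)), -1), Add(-3, Mul(-98, -6), Mul(-98, -4), Mul(-33, Pow(-4, 2)), Mul(-33, -6, -4))), Pow(Add(-16, -6), 2)), -1)) = Mul(886279, Pow(Mul(Mul(3, Pow(Add(1, Mul(11, 16), -198, -132, 264), -1), Add(-3, 588, 392, Mul(-33, 16), -792)), Pow(-22, 2)), -1)) = Mul(886279, Pow(Mul(Mul(3, Pow(Add(1, 176, -198, -132, 264), -1), Add(-3, 588, 392, -528, -792)), 484), -1)) = Mul(886279, Pow(Mul(Mul(3, Pow(111, -1), -343), 484), -1)) = Mul(886279, Pow(Mul(Mul(3, Rational(1, 111), -343), 484), -1)) = Mul(886279, Pow(Mul(Rational(-343, 37), 484), -1)) = Mul(886279, Pow(Rational(-166012, 37), -1)) = Mul(886279, Rational(-37, 166012)) = Rational(-32792323, 166012)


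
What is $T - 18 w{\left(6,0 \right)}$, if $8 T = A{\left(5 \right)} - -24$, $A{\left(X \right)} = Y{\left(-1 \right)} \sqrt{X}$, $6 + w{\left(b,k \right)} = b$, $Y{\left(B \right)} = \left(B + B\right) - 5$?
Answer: $3 - \frac{7 \sqrt{5}}{8} \approx 1.0434$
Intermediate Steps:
$Y{\left(B \right)} = -5 + 2 B$ ($Y{\left(B \right)} = 2 B - 5 = -5 + 2 B$)
$w{\left(b,k \right)} = -6 + b$
$A{\left(X \right)} = - 7 \sqrt{X}$ ($A{\left(X \right)} = \left(-5 + 2 \left(-1\right)\right) \sqrt{X} = \left(-5 - 2\right) \sqrt{X} = - 7 \sqrt{X}$)
$T = 3 - \frac{7 \sqrt{5}}{8}$ ($T = \frac{- 7 \sqrt{5} - -24}{8} = \frac{- 7 \sqrt{5} + 24}{8} = \frac{24 - 7 \sqrt{5}}{8} = 3 - \frac{7 \sqrt{5}}{8} \approx 1.0434$)
$T - 18 w{\left(6,0 \right)} = \left(3 - \frac{7 \sqrt{5}}{8}\right) - 18 \left(-6 + 6\right) = \left(3 - \frac{7 \sqrt{5}}{8}\right) - 0 = \left(3 - \frac{7 \sqrt{5}}{8}\right) + 0 = 3 - \frac{7 \sqrt{5}}{8}$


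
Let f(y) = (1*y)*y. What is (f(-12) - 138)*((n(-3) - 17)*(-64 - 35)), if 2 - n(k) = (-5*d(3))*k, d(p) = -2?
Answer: -8910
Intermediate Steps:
f(y) = y**2 (f(y) = y*y = y**2)
n(k) = 2 - 10*k (n(k) = 2 - (-5*(-2))*k = 2 - 10*k)
(f(-12) - 138)*((n(-3) - 17)*(-64 - 35)) = ((-12)**2 - 138)*(((2 - 10*(-3)) - 17)*(-64 - 35)) = (144 - 138)*(((2 + 30) - 17)*(-99)) = 6*((32 - 17)*(-99)) = 6*(15*(-99)) = 6*(-1485) = -8910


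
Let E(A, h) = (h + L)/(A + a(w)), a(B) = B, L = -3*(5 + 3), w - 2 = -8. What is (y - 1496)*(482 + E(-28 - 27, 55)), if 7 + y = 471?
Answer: -30310872/61 ≈ -4.9690e+5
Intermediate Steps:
y = 464 (y = -7 + 471 = 464)
w = -6 (w = 2 - 8 = -6)
L = -24 (L = -3*8 = -24)
E(A, h) = (-24 + h)/(-6 + A) (E(A, h) = (h - 24)/(A - 6) = (-24 + h)/(-6 + A))
(y - 1496)*(482 + E(-28 - 27, 55)) = (464 - 1496)*(482 + (-24 + 55)/(-6 + (-28 - 27))) = -1032*(482 + 31/(-6 - 55)) = -1032*(482 + 31/(-61)) = -1032*(482 - 1/61*31) = -1032*(482 - 31/61) = -1032*29371/61 = -30310872/61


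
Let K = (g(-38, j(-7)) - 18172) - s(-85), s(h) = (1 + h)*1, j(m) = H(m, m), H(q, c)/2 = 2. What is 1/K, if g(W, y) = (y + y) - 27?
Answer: -1/18107 ≈ -5.5227e-5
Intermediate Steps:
H(q, c) = 4 (H(q, c) = 2*2 = 4)
j(m) = 4
g(W, y) = -27 + 2*y (g(W, y) = 2*y - 27 = -27 + 2*y)
s(h) = 1 + h
K = -18107 (K = ((-27 + 2*4) - 18172) - (1 - 85) = ((-27 + 8) - 18172) - 1*(-84) = (-19 - 18172) + 84 = -18191 + 84 = -18107)
1/K = 1/(-18107) = -1/18107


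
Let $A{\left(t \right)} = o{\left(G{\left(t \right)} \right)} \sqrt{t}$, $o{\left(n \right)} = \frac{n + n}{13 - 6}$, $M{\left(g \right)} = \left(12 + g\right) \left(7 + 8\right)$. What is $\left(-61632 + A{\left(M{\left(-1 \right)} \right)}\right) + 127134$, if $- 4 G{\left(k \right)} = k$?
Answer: $65502 - \frac{165 \sqrt{165}}{14} \approx 65351.0$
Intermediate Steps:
$M{\left(g \right)} = 180 + 15 g$ ($M{\left(g \right)} = \left(12 + g\right) 15 = 180 + 15 g$)
$G{\left(k \right)} = - \frac{k}{4}$
$o{\left(n \right)} = \frac{2 n}{7}$
$A{\left(t \right)} = - \frac{t^{\frac{3}{2}}}{14}$ ($A{\left(t \right)} = \frac{2 \left(- \frac{t}{4}\right)}{7} \sqrt{t} = - \frac{t}{14} \sqrt{t} = - \frac{t^{\frac{3}{2}}}{14}$)
$\left(-61632 + A{\left(M{\left(-1 \right)} \right)}\right) + 127134 = \left(-61632 - \frac{\left(180 + 15 \left(-1\right)\right)^{\frac{3}{2}}}{14}\right) + 127134 = \left(-61632 - \frac{\left(180 - 15\right)^{\frac{3}{2}}}{14}\right) + 127134 = \left(-61632 - \frac{165^{\frac{3}{2}}}{14}\right) + 127134 = \left(-61632 - \frac{165 \sqrt{165}}{14}\right) + 127134 = 65502 - \frac{165 \sqrt{165}}{14}$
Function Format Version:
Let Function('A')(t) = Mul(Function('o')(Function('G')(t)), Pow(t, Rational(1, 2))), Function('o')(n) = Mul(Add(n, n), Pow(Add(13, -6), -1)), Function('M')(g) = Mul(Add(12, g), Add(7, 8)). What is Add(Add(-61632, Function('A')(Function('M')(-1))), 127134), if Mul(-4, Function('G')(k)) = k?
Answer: Add(65502, Mul(Rational(-165, 14), Pow(165, Rational(1, 2)))) ≈ 65351.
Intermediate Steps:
Function('M')(g) = Add(180, Mul(15, g)) (Function('M')(g) = Mul(Add(12, g), 15) = Add(180, Mul(15, g)))
Function('G')(k) = Mul(Rational(-1, 4), k)
Function('o')(n) = Mul(Rational(2, 7), n) (Function('o')(n) = Mul(Mul(2, n), Pow(7, -1)) = Mul(Mul(2, n), Rational(1, 7)) = Mul(Rational(2, 7), n))
Function('A')(t) = Mul(Rational(-1, 14), Pow(t, Rational(3, 2))) (Function('A')(t) = Mul(Mul(Rational(2, 7), Mul(Rational(-1, 4), t)), Pow(t, Rational(1, 2))) = Mul(Mul(Rational(-1, 14), t), Pow(t, Rational(1, 2))) = Mul(Rational(-1, 14), Pow(t, Rational(3, 2))))
Add(Add(-61632, Function('A')(Function('M')(-1))), 127134) = Add(Add(-61632, Mul(Rational(-1, 14), Pow(Add(180, Mul(15, -1)), Rational(3, 2)))), 127134) = Add(Add(-61632, Mul(Rational(-1, 14), Pow(Add(180, -15), Rational(3, 2)))), 127134) = Add(Add(-61632, Mul(Rational(-1, 14), Pow(165, Rational(3, 2)))), 127134) = Add(Add(-61632, Mul(Rational(-1, 14), Mul(165, Pow(165, Rational(1, 2))))), 127134) = Add(Add(-61632, Mul(Rational(-165, 14), Pow(165, Rational(1, 2)))), 127134) = Add(65502, Mul(Rational(-165, 14), Pow(165, Rational(1, 2))))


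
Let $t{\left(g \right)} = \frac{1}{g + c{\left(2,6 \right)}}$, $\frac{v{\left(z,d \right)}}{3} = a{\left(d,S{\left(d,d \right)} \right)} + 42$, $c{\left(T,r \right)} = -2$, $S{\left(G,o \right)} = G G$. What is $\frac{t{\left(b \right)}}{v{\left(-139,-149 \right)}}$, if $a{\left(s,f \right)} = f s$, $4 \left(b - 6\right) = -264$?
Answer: $\frac{1}{615270702} \approx 1.6253 \cdot 10^{-9}$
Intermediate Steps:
$S{\left(G,o \right)} = G^{2}$
$b = -60$ ($b = 6 + \frac{1}{4} \left(-264\right) = 6 - 66 = -60$)
$v{\left(z,d \right)} = 126 + 3 d^{3}$ ($v{\left(z,d \right)} = 3 \left(d^{2} d + 42\right) = 3 \left(d^{3} + 42\right) = 3 \left(42 + d^{3}\right) = 126 + 3 d^{3}$)
$t{\left(g \right)} = \frac{1}{-2 + g}$ ($t{\left(g \right)} = \frac{1}{g - 2} = \frac{1}{-2 + g}$)
$\frac{t{\left(b \right)}}{v{\left(-139,-149 \right)}} = \frac{1}{\left(-2 - 60\right) \left(126 + 3 \left(-149\right)^{3}\right)} = \frac{1}{\left(-62\right) \left(126 + 3 \left(-3307949\right)\right)} = - \frac{1}{62 \left(126 - 9923847\right)} = - \frac{1}{62 \left(-9923721\right)} = \left(- \frac{1}{62}\right) \left(- \frac{1}{9923721}\right) = \frac{1}{615270702}$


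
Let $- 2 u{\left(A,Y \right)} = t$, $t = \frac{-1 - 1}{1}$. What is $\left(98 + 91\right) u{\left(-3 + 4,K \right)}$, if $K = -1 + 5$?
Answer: $189$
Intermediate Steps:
$K = 4$
$t = -2$ ($t = \left(-1 - 1\right) 1 = \left(-2\right) 1 = -2$)
$u{\left(A,Y \right)} = 1$ ($u{\left(A,Y \right)} = \left(- \frac{1}{2}\right) \left(-2\right) = 1$)
$\left(98 + 91\right) u{\left(-3 + 4,K \right)} = \left(98 + 91\right) 1 = 189 \cdot 1 = 189$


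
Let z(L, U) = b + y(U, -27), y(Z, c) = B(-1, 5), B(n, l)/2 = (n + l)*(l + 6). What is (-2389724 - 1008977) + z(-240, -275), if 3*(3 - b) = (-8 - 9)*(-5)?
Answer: -10195915/3 ≈ -3.3986e+6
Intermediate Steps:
B(n, l) = 2*(6 + l)*(l + n) (B(n, l) = 2*((n + l)*(l + 6)) = 2*((l + n)*(6 + l)) = 2*((6 + l)*(l + n)) = 2*(6 + l)*(l + n))
y(Z, c) = 88 (y(Z, c) = 2*5**2 + 12*5 + 12*(-1) + 2*5*(-1) = 2*25 + 60 - 12 - 10 = 50 + 60 - 12 - 10 = 88)
b = -76/3 (b = 3 - (-8 - 9)*(-5)/3 = 3 - (-17)*(-5)/3 = 3 - 1/3*85 = 3 - 85/3 = -76/3 ≈ -25.333)
z(L, U) = 188/3 (z(L, U) = -76/3 + 88 = 188/3)
(-2389724 - 1008977) + z(-240, -275) = (-2389724 - 1008977) + 188/3 = -3398701 + 188/3 = -10195915/3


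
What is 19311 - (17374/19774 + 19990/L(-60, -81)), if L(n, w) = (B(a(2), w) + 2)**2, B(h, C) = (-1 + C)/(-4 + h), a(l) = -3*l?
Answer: 491639732920/25716087 ≈ 19118.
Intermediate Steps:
B(h, C) = (-1 + C)/(-4 + h)
L(n, w) = (21/10 - w/10)**2 (L(n, w) = ((-1 + w)/(-4 - 3*2) + 2)**2 = ((-1 + w)/(-4 - 6) + 2)**2 = ((-1 + w)/(-10) + 2)**2 = (-(-1 + w)/10 + 2)**2 = ((1/10 - w/10) + 2)**2 = (21/10 - w/10)**2)
19311 - (17374/19774 + 19990/L(-60, -81)) = 19311 - (17374/19774 + 19990/(((-21 - 81)**2/100))) = 19311 - (17374*(1/19774) + 19990/(((1/100)*(-102)**2))) = 19311 - (8687/9887 + 19990/(((1/100)*10404))) = 19311 - (8687/9887 + 19990/(2601/25)) = 19311 - (8687/9887 + 19990*(25/2601)) = 19311 - (8687/9887 + 499750/2601) = 19311 - 1*4963623137/25716087 = 19311 - 4963623137/25716087 = 491639732920/25716087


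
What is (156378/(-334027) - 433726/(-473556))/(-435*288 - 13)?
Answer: -35411227217/9909454067536758 ≈ -3.5735e-6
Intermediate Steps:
(156378/(-334027) - 433726/(-473556))/(-435*288 - 13) = (156378*(-1/334027) - 433726*(-1/473556))/(-125280 - 13) = (-156378/334027 + 216863/236778)/(-125293) = (35411227217/79090245006)*(-1/125293) = -35411227217/9909454067536758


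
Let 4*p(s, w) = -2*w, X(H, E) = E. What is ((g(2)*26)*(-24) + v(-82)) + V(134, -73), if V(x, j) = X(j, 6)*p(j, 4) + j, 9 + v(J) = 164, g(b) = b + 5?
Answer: -4298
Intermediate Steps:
p(s, w) = -w/2 (p(s, w) = (-2*w)/4 = -w/2)
g(b) = 5 + b
v(J) = 155 (v(J) = -9 + 164 = 155)
V(x, j) = -12 + j (V(x, j) = 6*(-½*4) + j = 6*(-2) + j = -12 + j)
((g(2)*26)*(-24) + v(-82)) + V(134, -73) = (((5 + 2)*26)*(-24) + 155) + (-12 - 73) = ((7*26)*(-24) + 155) - 85 = (182*(-24) + 155) - 85 = (-4368 + 155) - 85 = -4213 - 85 = -4298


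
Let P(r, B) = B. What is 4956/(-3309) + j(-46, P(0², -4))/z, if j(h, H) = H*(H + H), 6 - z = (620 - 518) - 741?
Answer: -1030244/711435 ≈ -1.4481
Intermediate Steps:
z = 645 (z = 6 - ((620 - 518) - 741) = 6 - (102 - 741) = 6 - 1*(-639) = 6 + 639 = 645)
j(h, H) = 2*H² (j(h, H) = H*(2*H) = 2*H²)
4956/(-3309) + j(-46, P(0², -4))/z = 4956/(-3309) + (2*(-4)²)/645 = 4956*(-1/3309) + (2*16)*(1/645) = -1652/1103 + 32*(1/645) = -1652/1103 + 32/645 = -1030244/711435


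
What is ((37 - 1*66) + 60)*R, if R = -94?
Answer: -2914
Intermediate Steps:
((37 - 1*66) + 60)*R = ((37 - 1*66) + 60)*(-94) = ((37 - 66) + 60)*(-94) = (-29 + 60)*(-94) = 31*(-94) = -2914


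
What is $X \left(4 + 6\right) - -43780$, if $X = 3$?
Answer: $43810$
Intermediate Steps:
$X \left(4 + 6\right) - -43780 = 3 \left(4 + 6\right) - -43780 = 3 \cdot 10 + 43780 = 30 + 43780 = 43810$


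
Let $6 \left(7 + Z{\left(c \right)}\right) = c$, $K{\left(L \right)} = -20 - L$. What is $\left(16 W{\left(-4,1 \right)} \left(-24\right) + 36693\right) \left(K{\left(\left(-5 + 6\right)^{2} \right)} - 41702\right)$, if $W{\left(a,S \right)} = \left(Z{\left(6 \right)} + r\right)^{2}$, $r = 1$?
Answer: $-1130401239$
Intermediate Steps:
$Z{\left(c \right)} = -7 + \frac{c}{6}$
$W{\left(a,S \right)} = 25$ ($W{\left(a,S \right)} = \left(\left(-7 + \frac{1}{6} \cdot 6\right) + 1\right)^{2} = \left(\left(-7 + 1\right) + 1\right)^{2} = \left(-6 + 1\right)^{2} = \left(-5\right)^{2} = 25$)
$\left(16 W{\left(-4,1 \right)} \left(-24\right) + 36693\right) \left(K{\left(\left(-5 + 6\right)^{2} \right)} - 41702\right) = \left(16 \cdot 25 \left(-24\right) + 36693\right) \left(\left(-20 - \left(-5 + 6\right)^{2}\right) - 41702\right) = \left(400 \left(-24\right) + 36693\right) \left(\left(-20 - 1^{2}\right) - 41702\right) = \left(-9600 + 36693\right) \left(\left(-20 - 1\right) - 41702\right) = 27093 \left(\left(-20 - 1\right) - 41702\right) = 27093 \left(-21 - 41702\right) = 27093 \left(-41723\right) = -1130401239$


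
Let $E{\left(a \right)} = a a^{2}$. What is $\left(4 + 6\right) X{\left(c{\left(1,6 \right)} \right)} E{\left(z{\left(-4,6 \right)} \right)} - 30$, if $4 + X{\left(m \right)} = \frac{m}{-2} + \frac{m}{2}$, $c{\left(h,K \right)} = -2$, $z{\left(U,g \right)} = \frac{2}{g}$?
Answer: $- \frac{850}{27} \approx -31.481$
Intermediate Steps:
$X{\left(m \right)} = -4$ ($X{\left(m \right)} = -4 + \left(\frac{m}{-2} + \frac{m}{2}\right) = -4 + \left(m \left(- \frac{1}{2}\right) + m \frac{1}{2}\right) = -4 + \left(- \frac{m}{2} + \frac{m}{2}\right) = -4 + 0 = -4$)
$E{\left(a \right)} = a^{3}$
$\left(4 + 6\right) X{\left(c{\left(1,6 \right)} \right)} E{\left(z{\left(-4,6 \right)} \right)} - 30 = \left(4 + 6\right) \left(-4\right) \left(\frac{2}{6}\right)^{3} - 30 = 10 \left(-4\right) \left(2 \cdot \frac{1}{6}\right)^{3} - 30 = - \frac{40}{27} - 30 = - \frac{850}{27}$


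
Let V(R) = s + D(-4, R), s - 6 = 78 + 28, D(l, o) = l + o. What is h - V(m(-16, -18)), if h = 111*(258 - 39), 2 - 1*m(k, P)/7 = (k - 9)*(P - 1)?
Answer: 27512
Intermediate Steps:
s = 112 (s = 6 + (78 + 28) = 6 + 106 = 112)
m(k, P) = 14 - 7*(-1 + P)*(-9 + k) (m(k, P) = 14 - 7*(k - 9)*(P - 1) = 14 - 7*(-9 + k)*(-1 + P) = 14 - 7*(-1 + P)*(-9 + k))
V(R) = 108 + R (V(R) = 112 + (-4 + R) = 108 + R)
h = 24309 (h = 111*219 = 24309)
h - V(m(-16, -18)) = 24309 - (108 + (-49 + 7*(-16) + 63*(-18) - 7*(-18)*(-16))) = 24309 - (108 + (-49 - 112 - 1134 - 2016)) = 24309 - (108 - 3311) = 24309 - 1*(-3203) = 24309 + 3203 = 27512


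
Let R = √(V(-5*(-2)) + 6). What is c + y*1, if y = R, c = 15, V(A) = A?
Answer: 19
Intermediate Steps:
R = 4 (R = √(-5*(-2) + 6) = √(10 + 6) = √16 = 4)
y = 4
c + y*1 = 15 + 4*1 = 15 + 4 = 19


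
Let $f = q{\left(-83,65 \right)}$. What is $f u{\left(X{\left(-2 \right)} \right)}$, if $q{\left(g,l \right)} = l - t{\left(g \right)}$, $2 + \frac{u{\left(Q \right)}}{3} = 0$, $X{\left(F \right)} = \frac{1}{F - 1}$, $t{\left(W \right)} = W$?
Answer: $-888$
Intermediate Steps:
$X{\left(F \right)} = \frac{1}{-1 + F}$
$u{\left(Q \right)} = -6$ ($u{\left(Q \right)} = -6 + 3 \cdot 0 = -6 + 0 = -6$)
$q{\left(g,l \right)} = l - g$
$f = 148$ ($f = 65 - -83 = 65 + 83 = 148$)
$f u{\left(X{\left(-2 \right)} \right)} = 148 \left(-6\right) = -888$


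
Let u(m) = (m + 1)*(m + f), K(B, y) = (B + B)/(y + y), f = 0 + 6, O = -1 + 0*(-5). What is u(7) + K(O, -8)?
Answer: 833/8 ≈ 104.13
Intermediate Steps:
O = -1 (O = -1 + 0 = -1)
f = 6
K(B, y) = B/y (K(B, y) = (2*B)/((2*y)) = (2*B)*(1/(2*y)) = B/y)
u(m) = (1 + m)*(6 + m) (u(m) = (m + 1)*(m + 6) = (1 + m)*(6 + m))
u(7) + K(O, -8) = (6 + 7² + 7*7) - 1/(-8) = (6 + 49 + 49) - 1*(-⅛) = 104 + ⅛ = 833/8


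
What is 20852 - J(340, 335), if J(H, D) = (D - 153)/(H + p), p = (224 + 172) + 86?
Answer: 8570081/411 ≈ 20852.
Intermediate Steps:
p = 482 (p = 396 + 86 = 482)
J(H, D) = (-153 + D)/(482 + H) (J(H, D) = (D - 153)/(H + 482) = (-153 + D)/(482 + H))
20852 - J(340, 335) = 20852 - (-153 + 335)/(482 + 340) = 20852 - 182/822 = 20852 - 1*91/411 = 20852 - 91/411 = 8570081/411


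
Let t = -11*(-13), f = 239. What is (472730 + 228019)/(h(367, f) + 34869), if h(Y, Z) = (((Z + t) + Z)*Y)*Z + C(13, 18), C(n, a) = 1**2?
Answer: 700749/54504643 ≈ 0.012857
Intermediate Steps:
C(n, a) = 1
t = 143
h(Y, Z) = 1 + Y*Z*(143 + 2*Z) (h(Y, Z) = (((Z + 143) + Z)*Y)*Z + 1 = (((143 + Z) + Z)*Y)*Z + 1 = ((143 + 2*Z)*Y)*Z + 1 = (Y*(143 + 2*Z))*Z + 1 = Y*Z*(143 + 2*Z) + 1 = 1 + Y*Z*(143 + 2*Z))
(472730 + 228019)/(h(367, f) + 34869) = (472730 + 228019)/((1 + 2*367*239**2 + 143*367*239) + 34869) = 700749/((1 + 2*367*57121 + 12542959) + 34869) = 700749/((1 + 41926814 + 12542959) + 34869) = 700749/(54469774 + 34869) = 700749/54504643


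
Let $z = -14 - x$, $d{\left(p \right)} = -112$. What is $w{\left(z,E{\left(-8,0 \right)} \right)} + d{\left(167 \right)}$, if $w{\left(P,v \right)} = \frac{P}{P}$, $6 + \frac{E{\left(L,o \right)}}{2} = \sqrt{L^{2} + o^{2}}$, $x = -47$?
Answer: $-111$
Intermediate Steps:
$z = 33$ ($z = -14 - -47 = -14 + 47 = 33$)
$E{\left(L,o \right)} = -12 + 2 \sqrt{L^{2} + o^{2}}$
$w{\left(P,v \right)} = 1$
$w{\left(z,E{\left(-8,0 \right)} \right)} + d{\left(167 \right)} = 1 - 112 = -111$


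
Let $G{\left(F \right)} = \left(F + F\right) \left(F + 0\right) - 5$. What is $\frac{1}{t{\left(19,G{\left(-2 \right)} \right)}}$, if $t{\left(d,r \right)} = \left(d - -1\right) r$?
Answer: $\frac{1}{60} \approx 0.016667$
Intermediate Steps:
$G{\left(F \right)} = -5 + 2 F^{2}$ ($G{\left(F \right)} = 2 F F - 5 = 2 F^{2} - 5 = -5 + 2 F^{2}$)
$t{\left(d,r \right)} = r \left(1 + d\right)$ ($t{\left(d,r \right)} = \left(d + 1\right) r = \left(1 + d\right) r = r \left(1 + d\right)$)
$\frac{1}{t{\left(19,G{\left(-2 \right)} \right)}} = \frac{1}{\left(-5 + 2 \left(-2\right)^{2}\right) \left(1 + 19\right)} = \frac{1}{\left(-5 + 2 \cdot 4\right) 20} = \frac{1}{\left(-5 + 8\right) 20} = \frac{1}{3 \cdot 20} = \frac{1}{60}$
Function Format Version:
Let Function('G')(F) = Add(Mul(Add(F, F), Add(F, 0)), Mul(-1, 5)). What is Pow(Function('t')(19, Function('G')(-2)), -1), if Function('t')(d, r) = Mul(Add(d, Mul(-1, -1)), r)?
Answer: Rational(1, 60) ≈ 0.016667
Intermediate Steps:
Function('G')(F) = Add(-5, Mul(2, Pow(F, 2))) (Function('G')(F) = Add(Mul(Mul(2, F), F), -5) = Add(Mul(2, Pow(F, 2)), -5) = Add(-5, Mul(2, Pow(F, 2))))
Function('t')(d, r) = Mul(r, Add(1, d)) (Function('t')(d, r) = Mul(Add(d, 1), r) = Mul(Add(1, d), r) = Mul(r, Add(1, d)))
Pow(Function('t')(19, Function('G')(-2)), -1) = Pow(Mul(Add(-5, Mul(2, Pow(-2, 2))), Add(1, 19)), -1) = Pow(Mul(Add(-5, Mul(2, 4)), 20), -1) = Pow(Mul(Add(-5, 8), 20), -1) = Pow(Mul(3, 20), -1) = Pow(60, -1) = Rational(1, 60)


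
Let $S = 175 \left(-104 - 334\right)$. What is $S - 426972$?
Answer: $-503622$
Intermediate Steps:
$S = -76650$ ($S = 175 \left(-438\right) = -76650$)
$S - 426972 = -76650 - 426972 = -503622$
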